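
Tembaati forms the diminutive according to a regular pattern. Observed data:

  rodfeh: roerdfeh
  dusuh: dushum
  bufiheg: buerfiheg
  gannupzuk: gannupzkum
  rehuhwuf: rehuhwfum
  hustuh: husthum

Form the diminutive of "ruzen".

"ruzen" has last vowel 'e'. The stems whose last vowel is 'e' (bufiheg → buerfiheg, rodfeh → roerdfeh) insert -er- after the first vowel.
The other pattern: stems whose last vowel is 'u' delete the last vowel and add -um.
So ruzen → ruerzen.

ruerzen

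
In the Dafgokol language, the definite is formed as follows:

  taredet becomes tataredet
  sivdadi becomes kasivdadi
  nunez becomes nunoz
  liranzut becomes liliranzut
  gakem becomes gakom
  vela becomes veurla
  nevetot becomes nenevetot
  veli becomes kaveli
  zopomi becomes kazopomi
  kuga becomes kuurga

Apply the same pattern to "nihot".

ninihot

taredet and gakem both have last vowel 'e' yet inflect differently (tataredet, gakom), so the last vowel is not what conditions the rule; the final letter is.
"nihot" ends in -t. The stems ending in -t (nevetot → nenevetot, taredet → tataredet, liranzut → liliranzut) repeat the first consonant+vowel as a prefix.
So nihot → ninihot.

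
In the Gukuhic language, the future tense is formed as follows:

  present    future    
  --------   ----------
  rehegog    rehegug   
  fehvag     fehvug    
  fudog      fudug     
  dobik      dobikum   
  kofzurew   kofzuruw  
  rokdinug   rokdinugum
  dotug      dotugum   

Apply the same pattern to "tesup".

rokdinug and rehegog both end in -g yet inflect differently (rokdinugum, rehegug), so the final letter is not what conditions the rule; the last vowel is.
"tesup" has last vowel 'u'. The stems whose last vowel is 'u' (rokdinug → rokdinugum, dotug → dotugum) add -um.
The other pattern: stems whose last vowel is 'a', 'e' or 'o' change the last vowel to 'u'.
So tesup → tesupum.

tesupum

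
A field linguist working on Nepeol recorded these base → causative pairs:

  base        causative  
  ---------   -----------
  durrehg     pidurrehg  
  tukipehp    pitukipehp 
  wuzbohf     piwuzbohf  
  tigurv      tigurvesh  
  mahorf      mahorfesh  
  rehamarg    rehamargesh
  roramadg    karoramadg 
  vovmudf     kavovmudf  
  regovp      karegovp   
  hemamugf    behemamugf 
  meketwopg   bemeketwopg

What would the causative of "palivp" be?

kapalivp

"palivp" has second-to-last letter 'v'. The one such stem in the data (regovp → karegovp) adds the prefix ka-, so the same rule applies.
The other patterns: stems whose second-to-last letter is 'h' add the prefix pi-; stems whose second-to-last letter is 'r' add -esh; stems whose second-to-last letter is 'g' or 'p' add the prefix be-.
So palivp → kapalivp.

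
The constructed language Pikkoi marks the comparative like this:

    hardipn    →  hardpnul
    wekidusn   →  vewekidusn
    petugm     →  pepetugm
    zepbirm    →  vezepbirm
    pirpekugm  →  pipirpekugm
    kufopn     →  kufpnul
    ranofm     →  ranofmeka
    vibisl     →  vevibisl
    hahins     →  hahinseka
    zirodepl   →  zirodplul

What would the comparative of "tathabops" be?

tathabpsul

"tathabops" has second-to-last letter 'p'. The stems whose second-to-last letter is 'p' (hardipn → hardpnul, zirodepl → zirodplul, kufopn → kufpnul) delete the last vowel and add -ul.
So tathabops → tathabpsul.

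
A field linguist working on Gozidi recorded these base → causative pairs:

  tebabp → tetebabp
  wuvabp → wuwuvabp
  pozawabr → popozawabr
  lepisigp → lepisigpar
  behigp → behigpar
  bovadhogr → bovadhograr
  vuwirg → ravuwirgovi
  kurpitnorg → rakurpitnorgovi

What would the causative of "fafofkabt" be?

tebabp and lepisigp both end in -p yet inflect differently (tetebabp, lepisigpar), so the final letter is not what conditions the rule; the second-to-last letter is.
"fafofkabt" has second-to-last letter 'b'. The stems whose second-to-last letter is 'b' (tebabp → tetebabp, wuvabp → wuwuvabp, pozawabr → popozawabr) repeat the first consonant+vowel as a prefix.
The other patterns: stems whose second-to-last letter is 'g' add -ar; stems whose second-to-last letter is 'r' add ra- … -ovi around the stem.
So fafofkabt → fafafofkabt.

fafafofkabt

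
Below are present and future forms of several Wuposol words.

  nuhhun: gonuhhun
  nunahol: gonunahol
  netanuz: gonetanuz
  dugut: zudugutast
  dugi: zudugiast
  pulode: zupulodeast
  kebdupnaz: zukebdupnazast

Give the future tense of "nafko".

netanuz and kebdupnaz both end in -z yet inflect differently (gonetanuz, zukebdupnazast), so the final letter is not what conditions the rule; the first letter is.
"nafko" begins with n-. The stems beginning with n- (nuhhun → gonuhhun, nunahol → gonunahol, netanuz → gonetanuz) add the prefix go-.
The other pattern: stems beginning with d-, k- or p- add zu- … -ast around the stem.
So nafko → gonafko.

gonafko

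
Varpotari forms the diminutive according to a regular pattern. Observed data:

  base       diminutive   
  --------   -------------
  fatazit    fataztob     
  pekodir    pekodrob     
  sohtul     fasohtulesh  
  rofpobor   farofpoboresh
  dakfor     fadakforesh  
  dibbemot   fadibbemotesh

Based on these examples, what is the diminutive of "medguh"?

pekodir and rofpobor both end in -r yet inflect differently (pekodrob, farofpoboresh), so the final letter is not what conditions the rule; the last vowel is.
"medguh" has last vowel 'u'. The one such stem in the data (sohtul → fasohtulesh) adds fa- … -esh around the stem, so the same rule applies.
So medguh → famedguhesh.

famedguhesh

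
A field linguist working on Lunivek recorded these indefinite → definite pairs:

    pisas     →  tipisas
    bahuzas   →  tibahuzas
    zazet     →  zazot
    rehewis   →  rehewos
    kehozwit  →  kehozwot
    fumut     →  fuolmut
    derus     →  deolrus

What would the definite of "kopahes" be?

"kopahes" has last vowel 'e'. The one such stem in the data (zazet → zazot) changes the last vowel to 'o' (as do kehozwit, rehewis), so the same rule applies.
The other patterns: stems whose last vowel is 'u' insert -ol- after the first vowel; stems whose last vowel is 'a' add the prefix ti-.
So kopahes → kopahos.

kopahos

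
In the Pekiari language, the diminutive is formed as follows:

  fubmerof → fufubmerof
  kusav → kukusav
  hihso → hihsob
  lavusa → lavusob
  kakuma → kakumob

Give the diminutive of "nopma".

fubmerof and hihso both have last vowel 'o' yet inflect differently (fufubmerof, hihsob), so the last vowel is not what conditions the rule; whether the stem ends in a vowel or a consonant is.
"nopma" ends in a vowel. The stems ending in a vowel (hihso → hihsob, lavusa → lavusob, kakuma → kakumob) drop the final letter and add -ob.
The other pattern: stems ending in a consonant repeat the first consonant+vowel as a prefix.
So nopma → nopmob.

nopmob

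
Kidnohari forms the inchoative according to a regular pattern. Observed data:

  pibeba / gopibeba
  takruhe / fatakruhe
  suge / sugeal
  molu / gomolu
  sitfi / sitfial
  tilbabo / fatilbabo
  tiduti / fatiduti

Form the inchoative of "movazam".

gomovazam

"movazam" begins with m-. The one such stem in the data (molu → gomolu) adds the prefix go-, so the same rule applies.
So movazam → gomovazam.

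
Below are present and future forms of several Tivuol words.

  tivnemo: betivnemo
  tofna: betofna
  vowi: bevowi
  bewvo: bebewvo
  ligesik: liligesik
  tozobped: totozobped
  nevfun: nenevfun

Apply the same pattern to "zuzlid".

vowi and ligesik both have last vowel 'i' yet inflect differently (bevowi, liligesik), so the last vowel is not what conditions the rule; whether the stem ends in a vowel or a consonant is.
"zuzlid" ends in a consonant. The stems ending in a consonant (ligesik → liligesik, tozobped → totozobped, nevfun → nenevfun) repeat the first consonant+vowel as a prefix.
The other pattern: stems ending in a vowel add the prefix be-.
So zuzlid → zuzuzlid.

zuzuzlid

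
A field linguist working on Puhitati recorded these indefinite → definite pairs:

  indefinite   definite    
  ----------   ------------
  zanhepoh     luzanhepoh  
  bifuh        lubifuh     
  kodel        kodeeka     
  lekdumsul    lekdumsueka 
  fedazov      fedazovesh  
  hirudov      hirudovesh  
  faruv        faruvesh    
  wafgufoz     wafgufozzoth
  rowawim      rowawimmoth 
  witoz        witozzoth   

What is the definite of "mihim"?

bifuh and lekdumsul both have last vowel 'u' yet inflect differently (lubifuh, lekdumsueka), so the last vowel is not what conditions the rule; the final letter is.
"mihim" ends in -m. The one such stem in the data (rowawim → rowawimmoth) doubles the final consonant and adds -oth (as do wafgufoz, witoz), so the same rule applies.
The other patterns: stems ending in -h add the prefix lu-; stems ending in -l drop the final letter and add -eka; stems ending in -v add -esh.
So mihim → mihimmoth.

mihimmoth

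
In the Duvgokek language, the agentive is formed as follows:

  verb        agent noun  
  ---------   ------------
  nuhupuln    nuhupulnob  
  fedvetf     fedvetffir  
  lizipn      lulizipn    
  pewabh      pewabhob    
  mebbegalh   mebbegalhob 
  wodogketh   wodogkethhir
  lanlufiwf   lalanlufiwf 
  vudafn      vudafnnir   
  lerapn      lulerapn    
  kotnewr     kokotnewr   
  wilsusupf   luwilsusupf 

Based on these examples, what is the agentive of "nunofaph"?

lununofaph

lanlufiwf and fedvetf both end in -f yet inflect differently (lalanlufiwf, fedvetffir), so the final letter is not what conditions the rule; the second-to-last letter is.
"nunofaph" has second-to-last letter 'p'. The stems whose second-to-last letter is 'p' (lizipn → lulizipn, wilsusupf → luwilsusupf, lerapn → lulerapn) add the prefix lu-.
The other patterns: stems whose second-to-last letter is 'w' repeat the first consonant+vowel as a prefix; stems whose second-to-last letter is 'f' or 't' double the final consonant and add -ir; stems whose second-to-last letter is 'b' or 'l' add -ob.
So nunofaph → lununofaph.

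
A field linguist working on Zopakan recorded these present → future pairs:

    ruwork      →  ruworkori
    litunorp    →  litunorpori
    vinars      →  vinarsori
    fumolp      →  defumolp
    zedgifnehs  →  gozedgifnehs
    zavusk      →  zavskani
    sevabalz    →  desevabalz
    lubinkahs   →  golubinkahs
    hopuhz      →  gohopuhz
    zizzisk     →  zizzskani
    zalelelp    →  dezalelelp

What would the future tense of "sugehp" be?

gosugehp

hopuhz and sevabalz both end in -z yet inflect differently (gohopuhz, desevabalz), so the final letter is not what conditions the rule; the second-to-last letter is.
"sugehp" has second-to-last letter 'h'. The stems whose second-to-last letter is 'h' (hopuhz → gohopuhz, zedgifnehs → gozedgifnehs, lubinkahs → golubinkahs) add the prefix go-.
The other patterns: stems whose second-to-last letter is 's' delete the last vowel and add -ani; stems whose second-to-last letter is 'l' add the prefix de-; stems whose second-to-last letter is 'r' add -ori.
So sugehp → gosugehp.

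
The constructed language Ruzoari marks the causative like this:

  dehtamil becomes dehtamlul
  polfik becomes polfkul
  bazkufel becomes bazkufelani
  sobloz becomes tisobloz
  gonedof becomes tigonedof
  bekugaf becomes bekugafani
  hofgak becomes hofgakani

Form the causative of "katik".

katkul

bekugaf and gonedof both end in -f yet inflect differently (bekugafani, tigonedof), so the final letter is not what conditions the rule; the last vowel is.
"katik" has last vowel 'i'. The stems whose last vowel is 'i' (polfik → polfkul, dehtamil → dehtamlul) delete the last vowel and add -ul.
So katik → katkul.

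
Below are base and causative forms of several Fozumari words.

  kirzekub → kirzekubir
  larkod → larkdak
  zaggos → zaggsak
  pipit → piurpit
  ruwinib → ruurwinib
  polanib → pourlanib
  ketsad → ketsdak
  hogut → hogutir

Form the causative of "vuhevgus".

"vuhevgus" has last vowel 'u'. The stems whose last vowel is 'u' (kirzekub → kirzekubir, hogut → hogutir) add -ir.
The other patterns: stems whose last vowel is 'i' insert -ur- after the first vowel; stems whose last vowel is 'a' or 'o' delete the last vowel and add -ak.
So vuhevgus → vuhevgusir.

vuhevgusir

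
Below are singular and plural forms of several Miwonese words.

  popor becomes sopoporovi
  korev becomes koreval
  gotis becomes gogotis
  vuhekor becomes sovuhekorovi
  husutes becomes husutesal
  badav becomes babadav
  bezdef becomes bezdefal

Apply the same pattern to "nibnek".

nibnekal

korev and badav both end in -v yet inflect differently (koreval, babadav), so the final letter is not what conditions the rule; the last vowel is.
"nibnek" has last vowel 'e'. The stems whose last vowel is 'e' (korev → koreval, husutes → husutesal, bezdef → bezdefal) add -al.
So nibnek → nibnekal.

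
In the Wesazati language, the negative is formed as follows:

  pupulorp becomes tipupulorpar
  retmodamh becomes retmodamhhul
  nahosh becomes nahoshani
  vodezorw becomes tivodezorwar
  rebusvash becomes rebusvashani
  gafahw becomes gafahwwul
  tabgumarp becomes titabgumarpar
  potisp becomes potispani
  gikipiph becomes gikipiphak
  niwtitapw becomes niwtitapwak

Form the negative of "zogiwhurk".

"zogiwhurk" has second-to-last letter 'r'. The stems whose second-to-last letter is 'r' (vodezorw → tivodezorwar, tabgumarp → titabgumarpar, pupulorp → tipupulorpar) add ti- … -ar around the stem.
The other patterns: stems whose second-to-last letter is 's' add -ani; stems whose second-to-last letter is 'p' add -ak; stems whose second-to-last letter is 'h' or 'm' double the final consonant and add -ul.
So zogiwhurk → tizogiwhurkar.

tizogiwhurkar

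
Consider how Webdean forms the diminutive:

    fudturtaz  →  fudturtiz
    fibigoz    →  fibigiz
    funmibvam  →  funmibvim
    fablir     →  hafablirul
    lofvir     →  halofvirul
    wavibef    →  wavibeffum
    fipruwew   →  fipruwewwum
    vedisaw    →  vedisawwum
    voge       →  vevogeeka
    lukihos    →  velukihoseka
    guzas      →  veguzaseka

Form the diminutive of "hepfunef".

hepfuneffum

fudturtaz and vedisaw both have last vowel 'a' yet inflect differently (fudturtiz, vedisawwum), so the last vowel is not what conditions the rule; the final letter is.
"hepfunef" ends in -f. The one such stem in the data (wavibef → wavibeffum) doubles the final consonant and adds -um (as do fipruwew, vedisaw), so the same rule applies.
So hepfunef → hepfuneffum.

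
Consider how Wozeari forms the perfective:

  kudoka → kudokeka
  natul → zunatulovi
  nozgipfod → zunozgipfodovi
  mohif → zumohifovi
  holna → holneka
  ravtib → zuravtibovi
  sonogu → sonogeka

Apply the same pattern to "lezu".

sonogu and natul both have last vowel 'u' yet inflect differently (sonogeka, zunatulovi), so the last vowel is not what conditions the rule; whether the stem ends in a vowel or a consonant is.
"lezu" ends in a vowel. The stems ending in a vowel (sonogu → sonogeka, kudoka → kudokeka, holna → holneka) drop the final letter and add -eka.
The other pattern: stems ending in a consonant add zu- … -ovi around the stem.
So lezu → lezeka.

lezeka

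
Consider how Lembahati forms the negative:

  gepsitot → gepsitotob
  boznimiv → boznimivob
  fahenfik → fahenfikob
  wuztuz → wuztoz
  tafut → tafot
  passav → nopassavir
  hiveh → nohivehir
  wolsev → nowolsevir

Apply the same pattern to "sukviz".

gepsitot and tafut both end in -t yet inflect differently (gepsitotob, tafot), so the final letter is not what conditions the rule; the last vowel is.
"sukviz" has last vowel 'i'. The stems whose last vowel is 'i' (boznimiv → boznimivob, fahenfik → fahenfikob) add -ob.
The other patterns: stems whose last vowel is 'u' change the last vowel to 'o'; stems whose last vowel is 'a' or 'e' add no- … -ir around the stem.
So sukviz → sukvizob.

sukvizob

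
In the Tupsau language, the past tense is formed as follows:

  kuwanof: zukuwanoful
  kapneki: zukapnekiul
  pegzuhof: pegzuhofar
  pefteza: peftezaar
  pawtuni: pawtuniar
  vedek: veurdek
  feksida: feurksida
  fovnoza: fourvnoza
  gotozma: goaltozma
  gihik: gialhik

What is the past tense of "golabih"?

kuwanof and pegzuhof both end in -f yet inflect differently (zukuwanoful, pegzuhofar), so the final letter is not what conditions the rule; the first letter is.
"golabih" begins with g-. The stems beginning with g- (gotozma → goaltozma, gihik → gialhik) insert -al- after the first vowel.
So golabih → goallabih.

goallabih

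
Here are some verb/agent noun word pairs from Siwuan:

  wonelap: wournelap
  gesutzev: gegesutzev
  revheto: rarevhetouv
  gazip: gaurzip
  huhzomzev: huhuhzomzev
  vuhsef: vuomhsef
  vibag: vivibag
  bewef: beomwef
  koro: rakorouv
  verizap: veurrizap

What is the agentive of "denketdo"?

radenketdouv

"denketdo" ends in -o. The stems ending in -o (koro → rakorouv, revheto → rarevhetouv) add ra- … -uv around the stem.
So denketdo → radenketdouv.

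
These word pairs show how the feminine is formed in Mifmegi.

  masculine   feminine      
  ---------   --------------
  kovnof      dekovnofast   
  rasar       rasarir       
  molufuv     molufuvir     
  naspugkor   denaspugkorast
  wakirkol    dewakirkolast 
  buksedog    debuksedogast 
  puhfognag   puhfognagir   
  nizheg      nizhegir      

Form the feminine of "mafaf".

mafafir

buksedog and puhfognag both end in -g yet inflect differently (debuksedogast, puhfognagir), so the final letter is not what conditions the rule; the last vowel is.
"mafaf" has last vowel 'a'. The stems whose last vowel is 'a' (puhfognag → puhfognagir, rasar → rasarir) add -ir.
The other pattern: stems whose last vowel is 'o' add de- … -ast around the stem.
So mafaf → mafafir.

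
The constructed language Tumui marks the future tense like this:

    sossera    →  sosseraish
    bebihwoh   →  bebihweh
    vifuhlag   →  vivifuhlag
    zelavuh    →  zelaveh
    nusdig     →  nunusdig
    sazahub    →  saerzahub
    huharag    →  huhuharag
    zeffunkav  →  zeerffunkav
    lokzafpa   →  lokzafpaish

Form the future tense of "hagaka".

hagakaish

"hagaka" ends in -a. The stems ending in -a (sossera → sosseraish, lokzafpa → lokzafpaish) add -ish.
The other patterns: stems ending in -h change the last vowel to 'e'; stems ending in -g repeat the first consonant+vowel as a prefix; stems ending in -b or -v insert -er- after the first vowel.
So hagaka → hagakaish.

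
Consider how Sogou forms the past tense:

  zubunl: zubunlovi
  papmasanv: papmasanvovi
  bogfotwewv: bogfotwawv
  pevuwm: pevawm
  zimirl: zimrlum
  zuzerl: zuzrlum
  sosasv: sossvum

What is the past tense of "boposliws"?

papmasanv and bogfotwewv both end in -v yet inflect differently (papmasanvovi, bogfotwawv), so the final letter is not what conditions the rule; the second-to-last letter is.
"boposliws" has second-to-last letter 'w'. The stems whose second-to-last letter is 'w' (bogfotwewv → bogfotwawv, pevuwm → pevawm) change the last vowel to 'a'.
So boposliws → boposlaws.

boposlaws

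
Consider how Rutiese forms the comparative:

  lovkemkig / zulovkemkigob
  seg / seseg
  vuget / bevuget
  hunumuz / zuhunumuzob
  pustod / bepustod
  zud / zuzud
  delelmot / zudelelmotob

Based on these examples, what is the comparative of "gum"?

"gum" has 1 vowel. The stems with 1 vowel (zud → zuzud, seg → seseg) repeat the first consonant+vowel as a prefix.
The other patterns: stems with 2 vowels add the prefix be-; stems with 3 vowels add zu- … -ob around the stem.
So gum → gugum.

gugum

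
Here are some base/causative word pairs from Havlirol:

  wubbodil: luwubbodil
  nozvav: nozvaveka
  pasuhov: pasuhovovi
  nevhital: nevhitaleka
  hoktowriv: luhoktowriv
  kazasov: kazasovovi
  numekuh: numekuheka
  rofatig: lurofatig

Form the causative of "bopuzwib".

lubopuzwib

kazasov and hoktowriv both end in -v yet inflect differently (kazasovovi, luhoktowriv), so the final letter is not what conditions the rule; the last vowel is.
"bopuzwib" has last vowel 'i'. The stems whose last vowel is 'i' (rofatig → lurofatig, hoktowriv → luhoktowriv, wubbodil → luwubbodil) add the prefix lu-.
The other patterns: stems whose last vowel is 'o' add -ovi; stems whose last vowel is 'a' or 'u' add -eka.
So bopuzwib → lubopuzwib.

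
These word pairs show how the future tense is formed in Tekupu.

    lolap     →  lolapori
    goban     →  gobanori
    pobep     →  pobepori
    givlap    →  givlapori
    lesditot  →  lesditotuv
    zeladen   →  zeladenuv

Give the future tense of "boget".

bogetori

"boget" has 2 vowels. The stems with 2 vowels (lolap → lolapori, goban → gobanori, pobep → pobepori) add -ori.
The other pattern: stems with 3 vowels add -uv.
So boget → bogetori.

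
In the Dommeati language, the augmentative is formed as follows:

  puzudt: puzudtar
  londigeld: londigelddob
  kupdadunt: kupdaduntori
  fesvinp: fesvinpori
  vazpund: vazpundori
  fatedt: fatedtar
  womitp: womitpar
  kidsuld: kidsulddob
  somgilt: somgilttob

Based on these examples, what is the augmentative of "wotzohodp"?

wotzohodpar

puzudt and somgilt both end in -t yet inflect differently (puzudtar, somgilttob), so the final letter is not what conditions the rule; the second-to-last letter is.
"wotzohodp" has second-to-last letter 'd'. The stems whose second-to-last letter is 'd' (puzudt → puzudtar, fatedt → fatedtar) add -ar.
The other patterns: stems whose second-to-last letter is 'l' double the final consonant and add -ob; stems whose second-to-last letter is 'n' add -ori.
So wotzohodp → wotzohodpar.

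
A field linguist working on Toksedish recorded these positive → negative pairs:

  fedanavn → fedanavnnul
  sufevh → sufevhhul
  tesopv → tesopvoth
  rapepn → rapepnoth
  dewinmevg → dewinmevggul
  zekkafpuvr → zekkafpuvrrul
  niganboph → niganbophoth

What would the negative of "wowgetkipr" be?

wowgetkiproth

"wowgetkipr" has second-to-last letter 'p'. The stems whose second-to-last letter is 'p' (rapepn → rapepnoth, niganboph → niganbophoth, tesopv → tesopvoth) add -oth.
So wowgetkipr → wowgetkiproth.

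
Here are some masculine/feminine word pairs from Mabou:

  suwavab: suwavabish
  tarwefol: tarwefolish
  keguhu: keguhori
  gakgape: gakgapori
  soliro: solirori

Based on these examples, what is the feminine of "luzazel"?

luzazelish

tarwefol and soliro both have last vowel 'o' yet inflect differently (tarwefolish, solirori), so the last vowel is not what conditions the rule; whether the stem ends in a vowel or a consonant is.
"luzazel" ends in a consonant. The stems ending in a consonant (suwavab → suwavabish, tarwefol → tarwefolish) add -ish.
So luzazel → luzazelish.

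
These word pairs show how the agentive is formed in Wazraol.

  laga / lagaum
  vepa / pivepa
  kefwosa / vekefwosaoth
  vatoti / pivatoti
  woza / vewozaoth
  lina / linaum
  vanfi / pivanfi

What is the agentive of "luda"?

ludaum

lina and vepa both end in -a yet inflect differently (linaum, pivepa), so the final letter is not what conditions the rule; the first letter is.
"luda" begins with l-. The stems beginning with l- (lina → linaum, laga → lagaum) add -um.
So luda → ludaum.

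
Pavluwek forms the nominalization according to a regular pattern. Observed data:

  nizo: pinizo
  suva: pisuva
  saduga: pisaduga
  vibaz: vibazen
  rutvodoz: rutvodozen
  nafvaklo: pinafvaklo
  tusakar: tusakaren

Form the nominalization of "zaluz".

"zaluz" ends in a consonant. The stems ending in a consonant (tusakar → tusakaren, rutvodoz → rutvodozen, vibaz → vibazen) add -en.
So zaluz → zaluzen.

zaluzen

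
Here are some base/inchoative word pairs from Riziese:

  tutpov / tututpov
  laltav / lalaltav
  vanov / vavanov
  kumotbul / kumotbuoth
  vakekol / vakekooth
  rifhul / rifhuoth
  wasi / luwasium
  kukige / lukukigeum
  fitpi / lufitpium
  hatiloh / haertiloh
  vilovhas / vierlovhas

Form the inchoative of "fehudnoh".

feerhudnoh

tutpov and vakekol both have last vowel 'o' yet inflect differently (tututpov, vakekooth), so the last vowel is not what conditions the rule; the final letter is.
"fehudnoh" ends in -h. The one such stem in the data (hatiloh → haertiloh) inserts -er- after the first vowel (as does vilovhas), so the same rule applies.
The other patterns: stems ending in -v repeat the first consonant+vowel as a prefix; stems ending in -l drop the final letter and add -oth; stems ending in -e or -i add lu- … -um around the stem.
So fehudnoh → feerhudnoh.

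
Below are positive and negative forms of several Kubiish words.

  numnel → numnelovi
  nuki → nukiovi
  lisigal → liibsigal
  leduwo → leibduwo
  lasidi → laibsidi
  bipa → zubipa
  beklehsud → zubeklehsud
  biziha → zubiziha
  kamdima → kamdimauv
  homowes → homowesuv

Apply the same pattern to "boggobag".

zuboggobag

"boggobag" begins with b-. The stems beginning with b- (bipa → zubipa, beklehsud → zubeklehsud, biziha → zubiziha) add the prefix zu-.
So boggobag → zuboggobag.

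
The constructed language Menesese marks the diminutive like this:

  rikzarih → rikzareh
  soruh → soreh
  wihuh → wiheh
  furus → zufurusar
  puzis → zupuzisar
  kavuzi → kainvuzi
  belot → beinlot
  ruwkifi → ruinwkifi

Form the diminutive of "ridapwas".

"ridapwas" ends in -s. The stems ending in -s (furus → zufurusar, puzis → zupuzisar) add zu- … -ar around the stem.
The other patterns: stems ending in -h change the last vowel to 'e'; stems ending in -i or -t insert -in- after the first vowel.
So ridapwas → zuridapwasar.

zuridapwasar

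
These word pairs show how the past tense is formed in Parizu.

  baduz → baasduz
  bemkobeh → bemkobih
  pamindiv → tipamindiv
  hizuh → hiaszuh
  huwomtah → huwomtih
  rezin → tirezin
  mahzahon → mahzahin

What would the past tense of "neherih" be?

"neherih" has last vowel 'i'. The stems whose last vowel is 'i' (pamindiv → tipamindiv, rezin → tirezin) add the prefix ti-.
So neherih → tineherih.

tineherih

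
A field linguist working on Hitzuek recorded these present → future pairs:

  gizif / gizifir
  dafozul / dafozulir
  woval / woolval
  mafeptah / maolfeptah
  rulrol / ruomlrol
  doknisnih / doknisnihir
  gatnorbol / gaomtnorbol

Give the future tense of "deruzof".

deomruzof

woval and rulrol both end in -l yet inflect differently (woolval, ruomlrol), so the final letter is not what conditions the rule; the last vowel is.
"deruzof" has last vowel 'o'. The stems whose last vowel is 'o' (rulrol → ruomlrol, gatnorbol → gaomtnorbol) insert -om- after the first vowel.
The other patterns: stems whose last vowel is 'a' insert -ol- after the first vowel; stems whose last vowel is 'i' or 'u' add -ir.
So deruzof → deomruzof.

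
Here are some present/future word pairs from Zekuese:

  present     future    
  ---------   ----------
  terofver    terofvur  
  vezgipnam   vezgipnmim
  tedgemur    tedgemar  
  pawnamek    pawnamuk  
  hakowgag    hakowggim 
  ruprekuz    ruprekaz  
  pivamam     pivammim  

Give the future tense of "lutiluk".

tedgemur and terofver both end in -r yet inflect differently (tedgemar, terofvur), so the final letter is not what conditions the rule; the last vowel is.
"lutiluk" has last vowel 'u'. The stems whose last vowel is 'u' (ruprekuz → ruprekaz, tedgemur → tedgemar) change the last vowel to 'a'.
The other patterns: stems whose last vowel is 'a' delete the last vowel and add -im; stems whose last vowel is 'e' change the last vowel to 'u'.
So lutiluk → lutilak.

lutilak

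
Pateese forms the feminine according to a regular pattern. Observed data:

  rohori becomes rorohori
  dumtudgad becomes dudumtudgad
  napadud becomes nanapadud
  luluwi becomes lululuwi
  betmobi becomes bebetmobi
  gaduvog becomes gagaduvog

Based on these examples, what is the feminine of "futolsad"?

fufutolsad

Every pair shown (rohori → rorohori, dumtudgad → dudumtudgad, napadud → nanapadud, …) follows the same rule: repeat the first consonant+vowel as a prefix.
So futolsad → fufutolsad.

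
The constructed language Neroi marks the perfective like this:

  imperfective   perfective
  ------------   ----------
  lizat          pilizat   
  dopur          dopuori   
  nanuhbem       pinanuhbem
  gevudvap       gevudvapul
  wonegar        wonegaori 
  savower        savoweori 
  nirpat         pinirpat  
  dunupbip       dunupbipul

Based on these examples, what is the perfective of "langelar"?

nirpat and wonegar both have last vowel 'a' yet inflect differently (pinirpat, wonegaori), so the last vowel is not what conditions the rule; the final letter is.
"langelar" ends in -r. The stems ending in -r (wonegar → wonegaori, dopur → dopuori, savower → savoweori) drop the final letter and add -ori.
So langelar → langelaori.

langelaori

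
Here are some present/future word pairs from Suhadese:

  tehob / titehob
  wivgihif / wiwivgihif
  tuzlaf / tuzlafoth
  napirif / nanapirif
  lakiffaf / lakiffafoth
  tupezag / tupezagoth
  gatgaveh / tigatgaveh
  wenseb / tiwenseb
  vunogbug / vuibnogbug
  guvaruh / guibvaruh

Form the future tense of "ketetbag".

ketetbagoth

gatgaveh and guvaruh both end in -h yet inflect differently (tigatgaveh, guibvaruh), so the final letter is not what conditions the rule; the last vowel is.
"ketetbag" has last vowel 'a'. The stems whose last vowel is 'a' (lakiffaf → lakiffafoth, tuzlaf → tuzlafoth, tupezag → tupezagoth) add -oth.
The other patterns: stems whose last vowel is 'e' or 'o' add the prefix ti-; stems whose last vowel is 'u' insert -ib- after the first vowel; stems whose last vowel is 'i' repeat the first consonant+vowel as a prefix.
So ketetbag → ketetbagoth.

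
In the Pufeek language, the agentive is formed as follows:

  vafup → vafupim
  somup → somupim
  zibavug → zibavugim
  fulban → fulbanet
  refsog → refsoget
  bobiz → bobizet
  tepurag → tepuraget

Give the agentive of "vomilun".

vomilunim

"vomilun" has last vowel 'u'. The stems whose last vowel is 'u' (vafup → vafupim, somup → somupim, zibavug → zibavugim) add -im.
So vomilun → vomilunim.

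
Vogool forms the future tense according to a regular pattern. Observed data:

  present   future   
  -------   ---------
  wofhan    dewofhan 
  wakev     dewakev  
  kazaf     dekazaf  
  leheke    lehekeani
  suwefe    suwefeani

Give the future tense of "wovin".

suwefe and wakev both have last vowel 'e' yet inflect differently (suwefeani, dewakev), so the last vowel is not what conditions the rule; the final letter is.
"wovin" ends in -n. The one such stem in the data (wofhan → dewofhan) adds the prefix de-, so the same rule applies.
The other pattern: stems ending in -e add -ani.
So wovin → dewovin.

dewovin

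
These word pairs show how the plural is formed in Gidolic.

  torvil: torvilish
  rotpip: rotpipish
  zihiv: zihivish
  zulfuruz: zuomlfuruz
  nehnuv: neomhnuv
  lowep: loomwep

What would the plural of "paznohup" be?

paomznohup

"paznohup" has last vowel 'u'. The stems whose last vowel is 'u' (zulfuruz → zuomlfuruz, nehnuv → neomhnuv) insert -om- after the first vowel.
The other pattern: stems whose last vowel is 'i' add -ish.
So paznohup → paomznohup.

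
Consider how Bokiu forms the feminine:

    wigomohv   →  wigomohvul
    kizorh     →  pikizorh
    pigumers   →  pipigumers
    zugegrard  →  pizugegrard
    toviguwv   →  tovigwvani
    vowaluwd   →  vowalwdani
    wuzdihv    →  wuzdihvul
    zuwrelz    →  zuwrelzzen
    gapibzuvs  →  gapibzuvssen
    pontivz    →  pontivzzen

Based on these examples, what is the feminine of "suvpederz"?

toviguwv and wuzdihv both end in -v yet inflect differently (tovigwvani, wuzdihvul), so the final letter is not what conditions the rule; the second-to-last letter is.
"suvpederz" has second-to-last letter 'r'. The stems whose second-to-last letter is 'r' (kizorh → pikizorh, zugegrard → pizugegrard, pigumers → pipigumers) add the prefix pi-.
The other patterns: stems whose second-to-last letter is 'w' delete the last vowel and add -ani; stems whose second-to-last letter is 'h' add -ul; stems whose second-to-last letter is 'l' or 'v' double the final consonant and add -en.
So suvpederz → pisuvpederz.

pisuvpederz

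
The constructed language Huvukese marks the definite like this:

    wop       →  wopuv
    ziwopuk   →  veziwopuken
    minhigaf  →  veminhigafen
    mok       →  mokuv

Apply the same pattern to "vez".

vezuv

"vez" has 1 vowel. The stems with 1 vowel (wop → wopuv, mok → mokuv) add -uv.
So vez → vezuv.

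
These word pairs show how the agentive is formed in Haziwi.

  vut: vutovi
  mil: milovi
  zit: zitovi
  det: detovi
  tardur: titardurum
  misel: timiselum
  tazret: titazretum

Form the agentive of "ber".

"ber" has 1 vowel. The stems with 1 vowel (vut → vutovi, mil → milovi, zit → zitovi) add -ovi.
So ber → berovi.

berovi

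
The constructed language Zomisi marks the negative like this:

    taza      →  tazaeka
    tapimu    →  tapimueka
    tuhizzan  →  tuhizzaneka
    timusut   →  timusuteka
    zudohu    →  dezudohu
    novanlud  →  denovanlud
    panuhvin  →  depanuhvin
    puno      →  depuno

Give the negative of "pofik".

depofik

tapimu and zudohu both end in -u yet inflect differently (tapimueka, dezudohu), so the final letter is not what conditions the rule; the first letter is.
"pofik" begins with p-. The stems beginning with p- (panuhvin → depanuhvin, puno → depuno) add the prefix de-.
So pofik → depofik.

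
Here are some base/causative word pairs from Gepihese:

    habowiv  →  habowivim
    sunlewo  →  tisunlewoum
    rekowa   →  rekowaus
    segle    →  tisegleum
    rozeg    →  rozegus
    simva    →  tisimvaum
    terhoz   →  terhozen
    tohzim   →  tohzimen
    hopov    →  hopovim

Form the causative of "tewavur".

tewavuren

rekowa and simva both end in -a yet inflect differently (rekowaus, tisimvaum), so the final letter is not what conditions the rule; the first letter is.
"tewavur" begins with t-. The stems beginning with t- (terhoz → terhozen, tohzim → tohzimen) add -en.
So tewavur → tewavuren.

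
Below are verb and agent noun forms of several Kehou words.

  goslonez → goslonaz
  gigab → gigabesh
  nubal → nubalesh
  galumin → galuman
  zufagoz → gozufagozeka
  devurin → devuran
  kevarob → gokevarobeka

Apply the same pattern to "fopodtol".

kevarob and gigab both end in -b yet inflect differently (gokevarobeka, gigabesh), so the final letter is not what conditions the rule; the last vowel is.
"fopodtol" has last vowel 'o'. The stems whose last vowel is 'o' (zufagoz → gozufagozeka, kevarob → gokevarobeka) add go- … -eka around the stem.
The other patterns: stems whose last vowel is 'a' add -esh; stems whose last vowel is 'e' or 'i' change the last vowel to 'a'.
So fopodtol → gofopodtoleka.

gofopodtoleka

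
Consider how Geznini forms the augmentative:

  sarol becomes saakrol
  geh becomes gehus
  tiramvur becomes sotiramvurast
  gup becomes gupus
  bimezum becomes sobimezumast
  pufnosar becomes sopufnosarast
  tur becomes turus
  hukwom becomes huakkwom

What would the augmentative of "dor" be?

hukwom and bimezum both end in -m yet inflect differently (huakkwom, sobimezumast), so the final letter is not what conditions the rule; the number of vowels is.
"dor" has 1 vowel. The stems with 1 vowel (gup → gupus, geh → gehus, tur → turus) add -us.
So dor → dorus.

dorus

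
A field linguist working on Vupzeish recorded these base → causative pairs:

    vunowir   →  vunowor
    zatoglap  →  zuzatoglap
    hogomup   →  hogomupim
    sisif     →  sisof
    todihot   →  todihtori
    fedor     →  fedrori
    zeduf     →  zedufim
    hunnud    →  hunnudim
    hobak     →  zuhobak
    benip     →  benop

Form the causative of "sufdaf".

"sufdaf" has last vowel 'a'. The stems whose last vowel is 'a' (zatoglap → zuzatoglap, hobak → zuhobak) add the prefix zu-.
The other patterns: stems whose last vowel is 'i' change the last vowel to 'o'; stems whose last vowel is 'o' delete the last vowel and add -ori; stems whose last vowel is 'u' add -im.
So sufdaf → zusufdaf.

zusufdaf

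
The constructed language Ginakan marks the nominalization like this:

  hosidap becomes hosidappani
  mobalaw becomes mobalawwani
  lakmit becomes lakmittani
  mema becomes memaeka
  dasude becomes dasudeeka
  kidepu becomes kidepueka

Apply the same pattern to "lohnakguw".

hosidap and mema both have last vowel 'a' yet inflect differently (hosidappani, memaeka), so the last vowel is not what conditions the rule; whether the stem ends in a vowel or a consonant is.
"lohnakguw" ends in a consonant. The stems ending in a consonant (hosidap → hosidappani, mobalaw → mobalawwani, lakmit → lakmittani) double the final consonant and add -ani.
So lohnakguw → lohnakguwwani.

lohnakguwwani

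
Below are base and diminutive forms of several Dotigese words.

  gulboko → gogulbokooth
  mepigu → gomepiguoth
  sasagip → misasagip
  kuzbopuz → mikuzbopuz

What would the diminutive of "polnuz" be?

mepigu and kuzbopuz both have last vowel 'u' yet inflect differently (gomepiguoth, mikuzbopuz), so the last vowel is not what conditions the rule; whether the stem ends in a vowel or a consonant is.
"polnuz" ends in a consonant. The stems ending in a consonant (sasagip → misasagip, kuzbopuz → mikuzbopuz) add the prefix mi-.
So polnuz → mipolnuz.

mipolnuz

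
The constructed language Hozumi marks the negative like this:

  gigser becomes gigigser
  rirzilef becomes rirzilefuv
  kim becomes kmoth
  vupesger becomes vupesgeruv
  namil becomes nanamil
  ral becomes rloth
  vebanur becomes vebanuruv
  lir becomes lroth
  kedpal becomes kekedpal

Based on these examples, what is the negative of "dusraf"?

dudusraf

lir and gigser both end in -r yet inflect differently (lroth, gigigser), so the final letter is not what conditions the rule; the number of vowels is.
"dusraf" has 2 vowels. The stems with 2 vowels (gigser → gigigser, namil → nanamil, kedpal → kekedpal) repeat the first consonant+vowel as a prefix.
The other patterns: stems with 1 vowel delete the last vowel and add -oth; stems with 3 vowels add -uv.
So dusraf → dudusraf.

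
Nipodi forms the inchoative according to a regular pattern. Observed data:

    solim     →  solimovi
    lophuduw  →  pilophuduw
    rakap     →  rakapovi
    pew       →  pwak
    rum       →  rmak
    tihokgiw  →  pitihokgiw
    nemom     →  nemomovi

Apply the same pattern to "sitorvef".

"sitorvef" has 3 vowels. The stems with 3 vowels (lophuduw → pilophuduw, tihokgiw → pitihokgiw) add the prefix pi-.
The other patterns: stems with 1 vowel delete the last vowel and add -ak; stems with 2 vowels add -ovi.
So sitorvef → pisitorvef.

pisitorvef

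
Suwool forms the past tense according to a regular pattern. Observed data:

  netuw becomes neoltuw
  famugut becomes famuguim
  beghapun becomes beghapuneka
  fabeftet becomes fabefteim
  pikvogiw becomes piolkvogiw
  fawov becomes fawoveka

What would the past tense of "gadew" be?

gaoldew

famugut and beghapun both have last vowel 'u' yet inflect differently (famuguim, beghapuneka), so the last vowel is not what conditions the rule; the final letter is.
"gadew" ends in -w. The stems ending in -w (netuw → neoltuw, pikvogiw → piolkvogiw) insert -ol- after the first vowel.
So gadew → gaoldew.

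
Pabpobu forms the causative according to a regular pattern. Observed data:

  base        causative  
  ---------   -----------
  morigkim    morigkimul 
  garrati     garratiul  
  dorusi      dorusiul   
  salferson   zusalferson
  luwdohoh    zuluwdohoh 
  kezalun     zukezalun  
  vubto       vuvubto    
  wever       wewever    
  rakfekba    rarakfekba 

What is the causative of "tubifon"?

salferson and vubto both have last vowel 'o' yet inflect differently (zusalferson, vuvubto), so the last vowel is not what conditions the rule; the final letter is.
"tubifon" ends in -n. The stems ending in -n (salferson → zusalferson, kezalun → zukezalun) add the prefix zu-.
The other patterns: stems ending in -i or -m add -ul; stems ending in -a, -o or -r repeat the first consonant+vowel as a prefix.
So tubifon → zutubifon.

zutubifon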